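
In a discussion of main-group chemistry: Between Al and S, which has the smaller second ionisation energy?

The second ionization energy removes an electron from the +1 ion. For each element: Al⁺ still has 2 valence electrons; S⁺ still has 5 valence electrons.
All are still removing valence electrons, so compare the +1 ions as you would atoms: IE_2 generally rises across a period (higher Z_eff) and falls down a group (larger shell), subject to the usual subshell exceptions.
Valence configurations: Al⁺ [Ne]3s², S⁺ [Ne]3s²3p³.
Tabulated IE_2 (kJ/mol): Al 1817, S 2252.
Overall IE_2 order: Al < S.

Al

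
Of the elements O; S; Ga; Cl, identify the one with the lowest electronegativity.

Atoms toward the upper right of the periodic table pull bonding electrons most strongly.
Neither a single period nor a single group — weigh both effects.
S > Ga: both effects reinforce here, so S is clearly the higher of the two.
Cl > S: Cl lies to the right of S in period 3, so the across-period effect alone puts Cl higher.
O > Cl: period and group pull opposite ways; the down-group shift dominates (3.44 vs 3.16).
Tabulated electronegativity (Pauling): O 3.44, S 2.58, Cl 3.16, Ga 1.81.
The lowest electronegativity among these belongs to Ga.

Ga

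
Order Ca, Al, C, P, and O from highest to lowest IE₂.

O, C, P, Al, Ca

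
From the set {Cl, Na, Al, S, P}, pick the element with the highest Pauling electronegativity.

Na is in period 3, group 1; Al is in period 3, group 13; P is in period 3, group 15; S is in period 3, group 16; Cl is in period 3, group 17.
EN rises left→right (higher Z_eff, smaller atoms) and falls top→bottom (larger, more shielded atoms).
All lie in period 3, so electronegativity increases left to right.
The highest Pauling electronegativity among these belongs to Cl.

Cl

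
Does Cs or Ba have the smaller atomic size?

Cs is in period 6, group 1; Ba is in period 6, group 2.
Moving right in a period, electrons are added to the same shell under a stronger nuclear pull, so atoms get smaller; moving down, a new shell is opened and atoms get larger.
All lie in period 6, so atomic radius increases right to left.
So Ba has the smaller atomic size (Ba < Cs).

Ba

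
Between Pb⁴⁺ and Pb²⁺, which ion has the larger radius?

Pb²⁺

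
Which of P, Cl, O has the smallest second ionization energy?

IE_2 is the cost of taking one more electron from the +1 cation: P⁺ still has 4 valence electrons; Cl⁺ still has 6 valence electrons; O⁺ still has 5 valence electrons.
All are still removing valence electrons, so compare the +1 ions as you would atoms: IE_2 generally rises across a period (higher Z_eff) and falls down a group (larger shell), subject to the usual subshell exceptions.
Valence configurations: P⁺ [Ne]3s²3p², Cl⁺ [Ne]3s²3p⁴, O⁺ [He]2s²2p³.
Approximate IE_2 values (kJ/mol): P 1907, Cl 2298, O 3388.
Overall IE_2 order: P < Cl < O.

P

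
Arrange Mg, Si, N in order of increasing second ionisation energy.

Mg < Si < N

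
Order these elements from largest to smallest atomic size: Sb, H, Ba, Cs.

Cs > Ba > Sb > H

H is in period 1, group 1; Sb is in period 5, group 15; Cs is in period 6, group 1; Ba is in period 6, group 2.
Radius decreases left→right (rising Z_eff, same n) and increases top→bottom (higher n).
These span different periods and groups, so the two trends combine.
Sb > H: period and group pull opposite ways; the down-group shift dominates (140 vs 32 pm).
Ba > Sb: relative to Sb, both the across-period and down-group shifts push Ba's atomic radius up.
Cs > Ba: Cs lies to the left of Ba in period 6, so the across-period effect alone puts Cs larger.
Tabulated atomic radius (pm): H 32, Sb 140, Cs 232, Ba 196.
So from largest to smallest: Cs > Ba > Sb > H.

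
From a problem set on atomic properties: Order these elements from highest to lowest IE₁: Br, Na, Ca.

Na is in period 3, group 1; Ca is in period 4, group 2; Br is in period 4, group 17.
IE₁ increases left→right with effective nuclear charge and decreases top→bottom as the valence shell moves farther out.
Neither a single period nor a single group — weigh both effects.
Ca > Na: period and group pull opposite ways; the across-period shift dominates (590 vs 496 kJ/mol).
Br > Ca: both are in period 4; the period trend gives Br the larger value.
For reference (kJ/mol): Na 496, Ca 590, Br 1140.
So from highest to lowest: Br > Ca > Na.

Br > Ca > Na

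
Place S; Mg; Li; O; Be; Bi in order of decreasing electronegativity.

O, S, Bi, Be, Mg, Li

Atoms toward the upper right of the periodic table pull bonding electrons most strongly.
Neither a single period nor a single group — weigh both effects.
Mg > Li: the two effects oppose for this pair; the across-period effect wins (1.31 vs 0.98).
Be > Mg: they share group 2; the group trend gives Be the larger value.
Bi > Be: the two effects oppose for this pair; the across-period effect wins (2.02 vs 1.57).
S > Bi: relative to Bi, both the across-period and down-group shifts push S's electronegativity up.
O > S: they share group 16; the group trend gives O the larger value.
For reference (Pauling): Li 0.98, Be 1.57, O 3.44, Mg 1.31, S 2.58, Bi 2.02.
So from highest to lowest: O > S > Bi > Be > Mg > Li.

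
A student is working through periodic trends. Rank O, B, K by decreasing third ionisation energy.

O, K, B

Consider each +2 ion: O²⁺ still has 4 valence electrons; B²⁺ still has 1 valence electron; K²⁺ is already 1 electron into the core.
Usually core removal costs more than valence removal, but here the competition is close: a tightly held n=2 valence electron can cost more to remove than an n=3 core electron, so the actual values have to decide it.
Valence configurations: O²⁺ [He]2s²2p², B²⁺ [He]2s¹.
The numbers (kJ/mol): O 5300, B 3660, K 4420.
Hence IE_3: B < K < O.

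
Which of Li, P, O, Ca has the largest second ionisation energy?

Li

IE_2 is the cost of taking one more electron from the +1 cation: Li⁺ is the bare [He] core; P⁺ still has 4 valence electrons; O⁺ still has 5 valence electrons; Ca⁺ still has 1 valence electron.
Pulling an electron out of a noble-gas core costs far more than removing a remaining valence electron, so Li sits at the high end of IE_2.
Valence configurations: P⁺ [Ne]3s²3p², O⁺ [He]2s²2p³, Ca⁺ [Ar]4s¹.
Tabulated IE_2 (kJ/mol): Li 7298, P 1907, O 3388, Ca 1145.
Putting it together, IE_2: Ca < P < O < Li.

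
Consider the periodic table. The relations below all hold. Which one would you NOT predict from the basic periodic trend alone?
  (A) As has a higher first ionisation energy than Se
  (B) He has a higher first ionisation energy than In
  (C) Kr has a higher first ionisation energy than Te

The general trend: first ionisation energy increases across a period and decreases down a group.
(A) As (period 4, group 15) vs Se (period 4, group 16): the stated order contradicts the simple trend.
(B) He (period 1, group 18) vs In (period 5, group 13): the stated order agrees with the simple trend.
(C) Kr (period 4, group 18) vs Te (period 5, group 16): the stated order agrees with the simple trend.
The exception is (A): Se (4p⁴) ionizes more easily than half-filled As (4p³).

(A)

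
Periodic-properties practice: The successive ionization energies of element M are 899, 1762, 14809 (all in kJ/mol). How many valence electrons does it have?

2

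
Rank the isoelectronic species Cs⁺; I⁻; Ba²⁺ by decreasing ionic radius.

All of these have 54 electrons, so size is governed by nuclear charge alone: the more protons, the stronger the pull on the same electron cloud, and the smaller the ion.
Nuclear charges: Ba²⁺ (Z=56), Cs⁺ (Z=55), I⁻ (Z=53).
Largest to smallest: I⁻ > Cs⁺ > Ba²⁺.

I⁻ > Cs⁺ > Ba²⁺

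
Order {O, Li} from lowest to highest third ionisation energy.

The third ionization energy removes an electron from the +2 ion. For each element: O²⁺ still has 4 valence electrons; Li²⁺ is already 1 electron into the core.
Core electrons are held far more tightly than valence electrons, so Li tops the IE_3 order.
The numbers (kJ/mol): O 5300, Li 11815.
So the third ionization energies run O < Li.

O < Li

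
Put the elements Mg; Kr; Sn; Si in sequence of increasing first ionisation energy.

Mg is in period 3, group 2; Si is in period 3, group 14; Kr is in period 4, group 18; Sn is in period 5, group 14.
IE₁ increases left→right with effective nuclear charge and decreases top→bottom as the valence shell moves farther out.
These span different periods and groups, so the two trends combine.
Mg > Sn: the two effects oppose for this pair; the down-group effect wins (738 vs 709 kJ/mol).
Si > Mg: both are in period 3; the period trend gives Si the larger value.
Kr > Si: the two effects oppose for this pair; the across-period effect wins (1351 vs 786 kJ/mol).
Tabulated first ionization energy (kJ/mol): Mg 738, Si 786, Kr 1351, Sn 709.
So from lowest to highest: Sn < Mg < Si < Kr.

Sn < Mg < Si < Kr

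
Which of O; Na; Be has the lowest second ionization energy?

Be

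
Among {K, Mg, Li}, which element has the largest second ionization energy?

Li

IE_2 is the cost of taking one more electron from the +1 cation: K⁺ is the bare [Ar] core; Mg⁺ still has 1 valence electron; Li⁺ is the bare [He] core.
Pulling an electron out of a noble-gas core costs far more than removing a remaining valence electron, so K and Li sit at the high end of IE_2.
Tabulated IE_2 (kJ/mol): K 3052, Mg 1451, Li 7298.
So the second ionization energies run Mg < K < Li.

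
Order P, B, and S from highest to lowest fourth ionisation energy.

The fourth ionization energy removes an electron from the +3 ion. For each element: P³⁺ still has 2 valence electrons; B³⁺ is the bare [He] core; S³⁺ still has 3 valence electrons.
Core electrons are held far more tightly than valence electrons, so B tops the IE_4 order.
Valence configurations: P³⁺ [Ne]3s², S³⁺ [Ne]3s²3p¹.
S³⁺ loses a lone 3p electron whereas P³⁺ must break into a filled 3s² pair, so IE_4(P) > IE_4(S) even though S has the higher nuclear charge.
The numbers (kJ/mol): P 4964, B 25026, S 4556.
Overall IE_4 order: S < P < B.

B > P > S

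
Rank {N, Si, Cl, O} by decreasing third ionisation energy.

IE_3 is the cost of taking one more electron from the +2 cation: N²⁺ still has 3 valence electrons; Si²⁺ still has 2 valence electrons; Cl²⁺ still has 5 valence electrons; O²⁺ still has 4 valence electrons.
All are still removing valence electrons, so compare the +2 ions as you would atoms: IE_3 generally rises across a period (higher Z_eff) and falls down a group (larger shell), subject to the usual subshell exceptions.
Valence configurations: N²⁺ [He]2s²2p¹, Si²⁺ [Ne]3s², Cl²⁺ [Ne]3s²3p³, O²⁺ [He]2s²2p².
Tabulated IE_3 (kJ/mol): N 4578, Si 3232, Cl 3822, O 5300.
Putting it together, IE_3: Si < Cl < N < O.

O, N, Cl, Si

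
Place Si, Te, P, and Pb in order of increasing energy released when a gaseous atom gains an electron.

Pb, P, Si, Te

Si is in period 3, group 14; P is in period 3, group 15; Te is in period 5, group 16; Pb is in period 6, group 14.
Atoms with high Z_eff and room in the valence shell (especially the halogens) have the most exothermic electron affinities.
These span different periods and groups, so the two trends combine.
P > Pb: relative to Pb, both the across-period and down-group shifts push P's electron affinity up.
Si > P: this pair runs against the simple trend — see the exception note.
Te > Si: period and group pull opposite ways; the across-period shift dominates (190 vs 134 kJ/mol).
Note the exception: Si has a higher electron affinity than P, contrary to the simple trend — adding an electron to P's half-filled 3p³ is unfavourable, so Si (3p²) has the more exothermic EA.
For reference (kJ/mol): Si 134, P 72, Te 190, Pb 35.
So from lowest to highest: Pb < P < Si < Te.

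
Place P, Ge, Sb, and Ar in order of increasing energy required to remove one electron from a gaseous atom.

Ge < Sb < P < Ar

P is in period 3, group 15; Ar is in period 3, group 18; Ge is in period 4, group 14; Sb is in period 5, group 15.
IE₁ increases left→right with effective nuclear charge and decreases top→bottom as the valence shell moves farther out.
Neither a single period nor a single group — weigh both effects.
Sb > Ge: period and group pull opposite ways; the across-period shift dominates (831 vs 762 kJ/mol).
P > Sb: they share group 15; the group trend gives P the larger value.
Ar > P: Ar lies to the right of P in period 3, so the across-period effect alone puts Ar higher.
Approximate values (kJ/mol): P 1012, Ar 1521, Ge 762, Sb 831.
So from lowest to highest: Ge < Sb < P < Ar.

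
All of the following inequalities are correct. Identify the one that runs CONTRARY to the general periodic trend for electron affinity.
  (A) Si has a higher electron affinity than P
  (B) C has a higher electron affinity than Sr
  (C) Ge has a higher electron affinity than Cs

(A)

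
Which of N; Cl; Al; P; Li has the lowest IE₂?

Al

IE_2 is the cost of taking one more electron from the +1 cation: N⁺ still has 4 valence electrons; Cl⁺ still has 6 valence electrons; Al⁺ still has 2 valence electrons; P⁺ still has 4 valence electrons; Li⁺ is the bare [He] core.
Core electrons are held far more tightly than valence electrons, so Li tops the IE_2 order.
Valence configurations: N⁺ [He]2s²2p², Cl⁺ [Ne]3s²3p⁴, Al⁺ [Ne]3s², P⁺ [Ne]3s²3p².
Tabulated IE_2 (kJ/mol): N 2856, Cl 2298, Al 1817, P 1907, Li 7298.
Hence IE_2: Al < P < Cl < N < Li.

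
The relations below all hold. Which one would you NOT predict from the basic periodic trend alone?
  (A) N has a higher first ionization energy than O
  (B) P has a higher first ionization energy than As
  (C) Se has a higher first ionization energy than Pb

(A)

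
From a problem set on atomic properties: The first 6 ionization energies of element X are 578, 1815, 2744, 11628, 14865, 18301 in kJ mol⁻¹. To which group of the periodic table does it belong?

Look for the largest jump between consecutive ionization energies: IE4/IE3 ≈ 4.2, far larger than any earlier ratio.
That jump marks the point where a core electron is being removed. So the atom has 3 valence electrons.
A main-group element with 3 valence electrons is in group 13.

Group 13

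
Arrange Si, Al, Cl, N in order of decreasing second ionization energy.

N, Cl, Al, Si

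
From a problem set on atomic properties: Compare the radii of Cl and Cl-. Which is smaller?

Forming Cl- adds 1 electron to Cl. More electron–electron repulsion in the same shell, with unchanged nuclear charge, lets the cloud expand.
An anion is larger than its parent atom: Cl- > Cl.

Cl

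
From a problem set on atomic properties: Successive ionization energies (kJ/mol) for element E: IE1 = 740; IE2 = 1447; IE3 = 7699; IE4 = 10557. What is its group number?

Group 2

Look for the largest jump between consecutive ionization energies: IE3/IE2 ≈ 5.3, far larger than any earlier ratio.
That jump marks the point where a core electron is being removed. So the atom has 2 valence electrons.
A main-group element with 2 valence electrons is in group 2.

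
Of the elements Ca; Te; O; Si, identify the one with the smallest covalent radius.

O

Radius decreases left→right (rising Z_eff, same n) and increases top→bottom (higher n).
Here both period and group differ, so the two effects have to be weighed against each other.
Si > O: both effects reinforce here, so Si is clearly the larger of the two.
Te > Si: period and group pull opposite ways; the down-group shift dominates (136 vs 116 pm).
Ca > Te: the two effects oppose for this pair; the across-period effect wins (171 vs 136 pm).
For reference (pm): O 63, Si 116, Ca 171, Te 136.
The smallest covalent radius among these belongs to O.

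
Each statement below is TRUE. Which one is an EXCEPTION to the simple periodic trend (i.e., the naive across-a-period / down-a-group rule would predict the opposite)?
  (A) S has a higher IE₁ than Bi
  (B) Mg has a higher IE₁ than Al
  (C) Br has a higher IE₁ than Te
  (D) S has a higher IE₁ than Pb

The general trend: IE₁ increases across a period and decreases down a group.
(A) S (period 3, group 16) vs Bi (period 6, group 15): the stated order agrees with the simple trend.
(B) Mg (period 3, group 2) vs Al (period 3, group 13): the stated order contradicts the simple trend.
(C) Br (period 4, group 17) vs Te (period 5, group 16): the stated order agrees with the simple trend.
(D) S (period 3, group 16) vs Pb (period 6, group 14): the stated order agrees with the simple trend.
The exception is (B): Al's single 3p electron is easier to remove than one from Mg's filled 3s².

(B)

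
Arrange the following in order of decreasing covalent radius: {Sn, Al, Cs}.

Cs > Sn > Al

Al is in period 3, group 13; Sn is in period 5, group 14; Cs is in period 6, group 1.
Moving right in a period, electrons are added to the same shell under a stronger nuclear pull, so atoms get smaller; moving down, a new shell is opened and atoms get larger.
These span different periods and groups, so the two trends combine.
Sn > Al: period and group pull opposite ways; the down-group shift dominates (140 vs 126 pm).
Cs > Sn: relative to Sn, both the across-period and down-group shifts push Cs's atomic radius up.
For reference (pm): Al 126, Sn 140, Cs 232.
So from largest to smallest: Cs > Sn > Al.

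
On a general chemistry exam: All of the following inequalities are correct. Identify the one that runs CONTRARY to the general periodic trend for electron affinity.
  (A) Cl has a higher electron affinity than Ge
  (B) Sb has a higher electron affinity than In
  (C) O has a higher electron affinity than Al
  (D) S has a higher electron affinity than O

(D)

The general trend: electron affinity increases across a period and decreases down a group.
(A) Cl (period 3, group 17) vs Ge (period 4, group 14): the stated order agrees with the simple trend.
(B) Sb (period 5, group 15) vs In (period 5, group 13): the stated order agrees with the simple trend.
(C) O (period 2, group 16) vs Al (period 3, group 13): the stated order agrees with the simple trend.
(D) S (period 3, group 16) vs O (period 2, group 16): the stated order contradicts the simple trend.
The exception is (D): the compact 2p subshell of O repels the added electron more than S's larger 3p does.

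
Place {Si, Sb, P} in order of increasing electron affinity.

Si is in period 3, group 14; P is in period 3, group 15; Sb is in period 5, group 15.
Atoms with high Z_eff and room in the valence shell (especially the halogens) have the most exothermic electron affinities.
Neither a single period nor a single group — weigh both effects.
Sb > P: this pair runs against the simple trend — see the exception note.
Si > Sb: period and group pull opposite ways; the down-group shift dominates (134 vs 103 kJ/mol).
Note the exception: Sb has a higher electron affinity than P, contrary to the simple trend — both are half-filled np³, but the pairing/repulsion penalty for the added electron shrinks as the p orbitals become larger and more diffuse down the group, and for Sb that outweighs the weaker nuclear attraction.
Note the exception: Si has a higher electron affinity than P, contrary to the simple trend — adding an electron to P's half-filled 3p³ is unfavourable, so Si (3p²) has the more exothermic EA.
For reference (kJ/mol): Si 134, P 72, Sb 103.
So from lowest to highest: P < Sb < Si.

P, Sb, Si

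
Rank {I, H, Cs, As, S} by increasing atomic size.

H, S, As, I, Cs

H is in period 1, group 1; S is in period 3, group 16; As is in period 4, group 15; I is in period 5, group 17; Cs is in period 6, group 1.
Atomic radius shrinks across a period as nuclear charge pulls the same shell inward, and grows down a group as new shells are added.
These span different periods and groups, so the two trends combine.
S > H: period and group pull opposite ways; the down-group shift dominates (103 vs 32 pm).
As > S: both effects reinforce here, so As is clearly the larger of the two.
I > As: the two effects oppose for this pair; the down-group effect wins (133 vs 121 pm).
Cs > I: relative to I, both the across-period and down-group shifts push Cs's atomic radius up.
For reference (pm): H 32, S 103, As 121, I 133, Cs 232.
So from smallest to largest: H < S < As < I < Cs.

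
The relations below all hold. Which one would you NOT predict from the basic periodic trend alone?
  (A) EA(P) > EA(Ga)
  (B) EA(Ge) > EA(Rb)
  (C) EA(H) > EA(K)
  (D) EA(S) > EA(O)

The general trend: electron affinity increases across a period and decreases down a group.
(A) P (period 3, group 15) vs Ga (period 4, group 13): the stated order agrees with the simple trend.
(B) Ge (period 4, group 14) vs Rb (period 5, group 1): the stated order agrees with the simple trend.
(C) H (period 1, group 1) vs K (period 4, group 1): the stated order agrees with the simple trend.
(D) S (period 3, group 16) vs O (period 2, group 16): the stated order contradicts the simple trend.
The exception is (D): the compact 2p subshell of O repels the added electron more than S's larger 3p does.

(D)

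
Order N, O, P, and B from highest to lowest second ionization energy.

IE_2 is the cost of taking one more electron from the +1 cation: N⁺ still has 4 valence electrons; O⁺ still has 5 valence electrons; P⁺ still has 4 valence electrons; B⁺ still has 2 valence electrons.
All are still removing valence electrons, so compare the +1 ions as you would atoms: IE_2 generally rises across a period (higher Z_eff) and falls down a group (larger shell), subject to the usual subshell exceptions.
Valence configurations: N⁺ [He]2s²2p², O⁺ [He]2s²2p³, P⁺ [Ne]3s²3p², B⁺ [He]2s².
Approximate IE_2 values (kJ/mol): N 2856, O 3388, P 1907, B 2427.
Hence IE_2: P < B < N < O.

O, N, B, P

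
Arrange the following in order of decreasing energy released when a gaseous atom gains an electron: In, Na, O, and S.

Adding an electron releases more energy for atoms nearer the top right (short of the noble gases).
Here both period and group differ, so the two effects have to be weighed against each other.
Na > In: period and group pull opposite ways; the down-group shift dominates (53 vs 29 kJ/mol).
O > Na: both effects reinforce here, so O is clearly the higher of the two.
S > O: this pair runs against the simple trend — see the exception note.
Note the exception: S has a higher electron affinity than O, contrary to the simple trend — the compact 2p subshell of O repels the added electron more than S's larger 3p does.
For reference (kJ/mol): O 141, Na 53, S 200, In 29.
So from highest to lowest: S > O > Na > In.

S > O > Na > In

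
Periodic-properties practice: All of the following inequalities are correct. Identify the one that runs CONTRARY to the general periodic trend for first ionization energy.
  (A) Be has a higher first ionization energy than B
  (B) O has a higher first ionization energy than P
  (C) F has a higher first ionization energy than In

The general trend: first ionization energy increases across a period and decreases down a group.
(A) Be (period 2, group 2) vs B (period 2, group 13): the stated order contradicts the simple trend.
(B) O (period 2, group 16) vs P (period 3, group 15): the stated order agrees with the simple trend.
(C) F (period 2, group 17) vs In (period 5, group 13): the stated order agrees with the simple trend.
The exception is (A): removing B's lone 2p electron is easier than breaking Be's filled 2s².

(A)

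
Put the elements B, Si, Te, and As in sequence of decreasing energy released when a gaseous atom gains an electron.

B is in period 2, group 13; Si is in period 3, group 14; As is in period 4, group 15; Te is in period 5, group 16.
Atoms with high Z_eff and room in the valence shell (especially the halogens) have the most exothermic electron affinities.
These sit on a diagonal, where the across-period and down-group effects partly cancel.
As > B: period and group pull opposite ways; the across-period shift dominates (78 vs 27 kJ/mol).
Si > As: the two effects oppose for this pair; the down-group effect wins (134 vs 78 kJ/mol).
Te > Si: the two effects oppose for this pair; the across-period effect wins (190 vs 134 kJ/mol).
Tabulated electron affinity (kJ/mol): B 27, Si 134, As 78, Te 190.
So from highest to lowest: Te > Si > As > B.

Te > Si > As > B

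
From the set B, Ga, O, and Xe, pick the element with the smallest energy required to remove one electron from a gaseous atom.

Ga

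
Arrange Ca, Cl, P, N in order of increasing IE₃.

P < Cl < N < Ca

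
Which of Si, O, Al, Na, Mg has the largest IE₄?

Al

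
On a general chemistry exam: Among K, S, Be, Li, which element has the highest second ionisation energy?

The second ionization energy removes an electron from the +1 ion. For each element: K⁺ is the bare [Ar] core; S⁺ still has 5 valence electrons; Be⁺ still has 1 valence electron; Li⁺ is the bare [He] core.
Core electrons are held far more tightly than valence electrons, so K and Li top the IE_2 order.
Valence configurations: S⁺ [Ne]3s²3p³, Be⁺ [He]2s¹.
Approximate IE_2 values (kJ/mol): K 3052, S 2252, Be 1757, Li 7298.
Overall IE_2 order: Be < S < K < Li.

Li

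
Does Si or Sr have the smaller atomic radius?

Atomic radius shrinks across a period as nuclear charge pulls the same shell inward, and grows down a group as new shells are added.
Here both period and group differ, so the two effects have to be weighed against each other.
Sr > Si: both effects reinforce here, so Sr is clearly the larger of the two.
Tabulated atomic radius (pm): Si 116, Sr 185.
So Si has the smaller atomic radius (Si < Sr).

Si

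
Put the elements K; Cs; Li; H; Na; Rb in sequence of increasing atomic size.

H < Li < Na < K < Rb < Cs

H is in period 1, group 1; Li is in period 2, group 1; Na is in period 3, group 1; K is in period 4, group 1; Rb is in period 5, group 1; Cs is in period 6, group 1.
Moving right in a period, electrons are added to the same shell under a stronger nuclear pull, so atoms get smaller; moving down, a new shell is opened and atoms get larger.
All are in group 1, so atomic radius increases down the group.
So from smallest to largest: H < Li < Na < K < Rb < Cs.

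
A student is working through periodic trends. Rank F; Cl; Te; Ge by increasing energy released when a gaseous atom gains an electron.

Ge < Te < F < Cl

F is in period 2, group 17; Cl is in period 3, group 17; Ge is in period 4, group 14; Te is in period 5, group 16.
Electron affinity generally becomes more exothermic across a period toward the halogens and less exothermic down a group.
Here both period and group differ, so the two effects have to be weighed against each other.
Te > Ge: the two effects oppose for this pair; the across-period effect wins (190 vs 119 kJ/mol).
F > Te: relative to Te, both the across-period and down-group shifts push F's electron affinity up.
Cl > F: this pair runs against the simple trend — see the exception note.
Note the exception: Cl has a higher electron affinity than F, contrary to the simple trend — F's small 2p subshell makes the incoming electron feel strong e⁻–e⁻ repulsion, so Cl actually releases more energy on gaining an electron.
For reference (kJ/mol): F 328, Cl 349, Ge 119, Te 190.
So from lowest to highest: Ge < Te < F < Cl.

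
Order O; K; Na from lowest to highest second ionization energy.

K < O < Na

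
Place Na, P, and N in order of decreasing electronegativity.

N > P > Na

Electronegativity increases across a period and decreases down a group, tracking effective nuclear charge and atomic size.
These span different periods and groups, so the two trends combine.
P > Na: both are in period 3; the period trend gives P the larger value.
N > P: N sits above P in group 15, so the down-group effect alone puts N higher.
Tabulated electronegativity (Pauling): N 3.04, Na 0.93, P 2.19.
So from highest to lowest: N > P > Na.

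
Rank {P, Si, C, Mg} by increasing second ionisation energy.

Mg, Si, P, C

Consider each +1 ion: P⁺ still has 4 valence electrons; Si⁺ still has 3 valence electrons; C⁺ still has 3 valence electrons; Mg⁺ still has 1 valence electron.
All are still removing valence electrons, so compare the +1 ions as you would atoms: IE_2 generally rises across a period (higher Z_eff) and falls down a group (larger shell), subject to the usual subshell exceptions.
Valence configurations: P⁺ [Ne]3s²3p², Si⁺ [Ne]3s²3p¹, C⁺ [He]2s²2p¹, Mg⁺ [Ne]3s¹.
Approximate IE_2 values (kJ/mol): P 1907, Si 1577, C 2353, Mg 1451.
Putting it together, IE_2: Mg < Si < P < C.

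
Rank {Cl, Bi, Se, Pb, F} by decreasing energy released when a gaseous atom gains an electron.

Cl > F > Se > Bi > Pb

F is in period 2, group 17; Cl is in period 3, group 17; Se is in period 4, group 16; Pb is in period 6, group 14; Bi is in period 6, group 15.
Atoms with high Z_eff and room in the valence shell (especially the halogens) have the most exothermic electron affinities.
These span different periods and groups, so the two trends combine.
Bi > Pb: both are in period 6; the period trend gives Bi the larger value.
Se > Bi: relative to Bi, both the across-period and down-group shifts push Se's electron affinity up.
F > Se: relative to Se, both the across-period and down-group shifts push F's electron affinity up.
Cl > F: this pair runs against the simple trend — see the exception note.
Note the exception: Cl has a higher electron affinity than F, contrary to the simple trend — F's small 2p subshell makes the incoming electron feel strong e⁻–e⁻ repulsion, so Cl actually releases more energy on gaining an electron.
For reference (kJ/mol): F 328, Cl 349, Se 195, Pb 35, Bi 91.
So from highest to lowest: Cl > F > Se > Bi > Pb.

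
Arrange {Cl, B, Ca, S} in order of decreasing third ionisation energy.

IE_3 is the cost of taking one more electron from the +2 cation: Cl²⁺ still has 5 valence electrons; B²⁺ still has 1 valence electron; Ca²⁺ is the bare [Ar] core; S²⁺ still has 4 valence electrons.
Core electrons are held far more tightly than valence electrons, so Ca tops the IE_3 order.
Valence configurations: Cl²⁺ [Ne]3s²3p³, B²⁺ [He]2s¹, S²⁺ [Ne]3s²3p².
Tabulated IE_3 (kJ/mol): Cl 3822, B 3660, Ca 4912, S 3357.
Hence IE_3: S < B < Cl < Ca.

Ca > Cl > B > S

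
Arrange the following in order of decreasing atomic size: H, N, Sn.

Sn > N > H

H is in period 1, group 1; N is in period 2, group 15; Sn is in period 5, group 14.
Radius decreases left→right (rising Z_eff, same n) and increases top→bottom (higher n).
These span different periods and groups, so the two trends combine.
N > H: the two effects oppose for this pair; the down-group effect wins (71 vs 32 pm).
Sn > N: relative to N, both the across-period and down-group shifts push Sn's atomic radius up.
Tabulated atomic radius (pm): H 32, N 71, Sn 140.
So from largest to smallest: Sn > N > H.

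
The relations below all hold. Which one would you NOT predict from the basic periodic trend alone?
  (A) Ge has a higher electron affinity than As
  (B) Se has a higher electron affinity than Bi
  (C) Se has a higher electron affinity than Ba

(A)

The general trend: electron affinity increases across a period and decreases down a group.
(A) Ge (period 4, group 14) vs As (period 4, group 15): the stated order contradicts the simple trend.
(B) Se (period 4, group 16) vs Bi (period 6, group 15): the stated order agrees with the simple trend.
(C) Se (period 4, group 16) vs Ba (period 6, group 2): the stated order agrees with the simple trend.
The exception is (A): adding an electron to As's half-filled 4p³ is unfavourable, so Ge (4p²) has the more exothermic EA.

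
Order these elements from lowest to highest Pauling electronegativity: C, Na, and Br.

C is in period 2, group 14; Na is in period 3, group 1; Br is in period 4, group 17.
Electronegativity increases across a period and decreases down a group, tracking effective nuclear charge and atomic size.
Here both period and group differ, so the two effects have to be weighed against each other.
C > Na: relative to Na, both the across-period and down-group shifts push C's electronegativity up.
Br > C: period and group pull opposite ways; the across-period shift dominates (2.96 vs 2.55).
Tabulated electronegativity (Pauling): C 2.55, Na 0.93, Br 2.96.
So from lowest to highest: Na < C < Br.

Na, C, Br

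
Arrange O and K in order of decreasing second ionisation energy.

O > K

After 1 electron has been removed, what remains? O⁺ still has 5 valence electrons; K⁺ is the bare [Ar] core.
Usually core removal costs more than valence removal, but here the competition is close: a tightly held n=2 valence electron can cost more to remove than an n=3 core electron, so the actual values have to decide it.
Approximate IE_2 values (kJ/mol): O 3388, K 3052.
Overall IE_2 order: K < O.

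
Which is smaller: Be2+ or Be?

Be2+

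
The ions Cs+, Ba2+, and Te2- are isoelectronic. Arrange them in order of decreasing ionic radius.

Te2- > Cs+ > Ba2+

All of these have 54 electrons, so size is governed by nuclear charge alone: the more protons, the stronger the pull on the same electron cloud, and the smaller the ion.
Nuclear charges: Ba2+ (Z=56), Cs+ (Z=55), Te2- (Z=52).
Largest to smallest: Te2- > Cs+ > Ba2+.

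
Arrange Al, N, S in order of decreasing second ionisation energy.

Consider each +1 ion: Al⁺ still has 2 valence electrons; N⁺ still has 4 valence electrons; S⁺ still has 5 valence electrons.
All are still removing valence electrons, so compare the +1 ions as you would atoms: IE_2 generally rises across a period (higher Z_eff) and falls down a group (larger shell), subject to the usual subshell exceptions.
Valence configurations: Al⁺ [Ne]3s², N⁺ [He]2s²2p², S⁺ [Ne]3s²3p³.
Tabulated IE_2 (kJ/mol): Al 1817, N 2856, S 2252.
Putting it together, IE_2: Al < S < N.

N > S > Al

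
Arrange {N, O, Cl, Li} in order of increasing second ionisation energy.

IE_2 is the cost of taking one more electron from the +1 cation: N⁺ still has 4 valence electrons; O⁺ still has 5 valence electrons; Cl⁺ still has 6 valence electrons; Li⁺ is the bare [He] core.
Breaking into a closed-shell core is much more expensive than removing a leftover valence electron — Li has the largest IE_2 here.
Valence configurations: N⁺ [He]2s²2p², O⁺ [He]2s²2p³, Cl⁺ [Ne]3s²3p⁴.
The numbers (kJ/mol): N 2856, O 3388, Cl 2298, Li 7298.
Putting it together, IE_2: Cl < N < O < Li.

Cl < N < O < Li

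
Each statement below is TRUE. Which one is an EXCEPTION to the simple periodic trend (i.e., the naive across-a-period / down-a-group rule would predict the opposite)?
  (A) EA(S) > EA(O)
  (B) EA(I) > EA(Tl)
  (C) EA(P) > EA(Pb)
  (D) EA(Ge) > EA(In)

(A)

The general trend: electron affinity increases across a period and decreases down a group.
(A) S (period 3, group 16) vs O (period 2, group 16): the stated order contradicts the simple trend.
(B) I (period 5, group 17) vs Tl (period 6, group 13): the stated order agrees with the simple trend.
(C) P (period 3, group 15) vs Pb (period 6, group 14): the stated order agrees with the simple trend.
(D) Ge (period 4, group 14) vs In (period 5, group 13): the stated order agrees with the simple trend.
The exception is (A): the compact 2p subshell of O repels the added electron more than S's larger 3p does.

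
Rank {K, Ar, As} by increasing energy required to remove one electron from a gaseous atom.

K, As, Ar

Ar is in period 3, group 18; K is in period 4, group 1; As is in period 4, group 15.
First ionization energy rises across a period (greater Z_eff holds electrons more tightly) and falls down a group (valence electrons are farther from the nucleus).
Here both period and group differ, so the two effects have to be weighed against each other.
As > K: As lies to the right of K in period 4, so the across-period effect alone puts As higher.
Ar > As: relative to As, both the across-period and down-group shifts push Ar's first ionization energy up.
Approximate values (kJ/mol): Ar 1521, K 419, As 947.
So from lowest to highest: K < As < Ar.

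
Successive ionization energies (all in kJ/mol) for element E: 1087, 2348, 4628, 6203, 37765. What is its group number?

Group 14

Look for the largest jump between consecutive ionization energies: IE5/IE4 ≈ 6.1, far larger than any earlier ratio.
That jump marks the point where a core electron is being removed. So the atom has 4 valence electrons.
A main-group element with 4 valence electrons is in group 14.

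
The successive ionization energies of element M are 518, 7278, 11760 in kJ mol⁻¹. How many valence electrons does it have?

Look for the largest jump between consecutive ionization energies: IE2/IE1 ≈ 14.1, far larger than any earlier ratio.
That jump marks the point where a core electron is being removed. So the atom has 1 valence electron.

1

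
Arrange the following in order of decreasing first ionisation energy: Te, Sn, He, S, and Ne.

He is in period 1, group 18; Ne is in period 2, group 18; S is in period 3, group 16; Sn is in period 5, group 14; Te is in period 5, group 16.
Removing the outermost electron gets harder across a period and easier down a group.
These span different periods and groups, so the two trends combine.
Te > Sn: Te lies to the right of Sn in period 5, so the across-period effect alone puts Te higher.
S > Te: S sits above Te in group 16, so the down-group effect alone puts S higher.
Ne > S: relative to S, both the across-period and down-group shifts push Ne's first ionization energy up.
He > Ne: He sits above Ne in group 18, so the down-group effect alone puts He higher.
For reference (kJ/mol): He 2372, Ne 2081, S 1000, Sn 709, Te 869.
So from highest to lowest: He > Ne > S > Te > Sn.

He > Ne > S > Te > Sn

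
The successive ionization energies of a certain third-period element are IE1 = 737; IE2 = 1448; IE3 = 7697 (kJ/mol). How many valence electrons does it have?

Look for the largest jump between consecutive ionization energies: IE3/IE2 ≈ 5.3, far larger than any earlier ratio.
That jump marks the point where a core electron is being removed. So the atom has 2 valence electrons.

2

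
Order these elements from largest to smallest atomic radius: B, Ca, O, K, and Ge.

K > Ca > Ge > B > O

Moving right in a period, electrons are added to the same shell under a stronger nuclear pull, so atoms get smaller; moving down, a new shell is opened and atoms get larger.
Neither a single period nor a single group — weigh both effects.
B > O: B lies to the left of O in period 2, so the across-period effect alone puts B larger.
Ge > B: the two effects oppose for this pair; the down-group effect wins (121 vs 85 pm).
Ca > Ge: both are in period 4; the period trend gives Ca the larger value.
K > Ca: K lies to the left of Ca in period 4, so the across-period effect alone puts K larger.
For reference (pm): B 85, O 63, K 196, Ca 171, Ge 121.
So from largest to smallest: K > Ca > Ge > B > O.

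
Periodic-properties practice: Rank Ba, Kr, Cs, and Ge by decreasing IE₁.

Kr, Ge, Ba, Cs

Removing the outermost electron gets harder across a period and easier down a group.
Here both period and group differ, so the two effects have to be weighed against each other.
Ba > Cs: Ba lies to the right of Cs in period 6, so the across-period effect alone puts Ba higher.
Ge > Ba: relative to Ba, both the across-period and down-group shifts push Ge's first ionization energy up.
Kr > Ge: Kr lies to the right of Ge in period 4, so the across-period effect alone puts Kr higher.
Tabulated first ionization energy (kJ/mol): Ge 762, Kr 1351, Cs 376, Ba 503.
So from highest to lowest: Kr > Ge > Ba > Cs.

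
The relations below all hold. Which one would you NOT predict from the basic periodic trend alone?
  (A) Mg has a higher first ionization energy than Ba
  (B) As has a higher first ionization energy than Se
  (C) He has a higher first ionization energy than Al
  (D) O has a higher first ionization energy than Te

(B)

The general trend: first ionization energy increases across a period and decreases down a group.
(A) Mg (period 3, group 2) vs Ba (period 6, group 2): the stated order agrees with the simple trend.
(B) As (period 4, group 15) vs Se (period 4, group 16): the stated order contradicts the simple trend.
(C) He (period 1, group 18) vs Al (period 3, group 13): the stated order agrees with the simple trend.
(D) O (period 2, group 16) vs Te (period 5, group 16): the stated order agrees with the simple trend.
The exception is (B): Se (4p⁴) ionizes more easily than half-filled As (4p³).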